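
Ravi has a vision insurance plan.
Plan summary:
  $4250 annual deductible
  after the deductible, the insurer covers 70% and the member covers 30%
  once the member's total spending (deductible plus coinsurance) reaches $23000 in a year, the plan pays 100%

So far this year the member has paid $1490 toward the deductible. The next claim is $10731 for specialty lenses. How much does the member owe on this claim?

$5151.30

Deductible still to meet: $4250 − $1490 = $2760.
That leaves $10731 − $2760 = $7971 for coinsurance.
30% of $7971 = $2391.30 falls to the member.
So the member owes $2760 + $2391.30 = $5151.30 before any cap.
Total out-of-pocket so far would be $1490 + $5151.30 = $6641.30, below the $23000 cap — no reduction.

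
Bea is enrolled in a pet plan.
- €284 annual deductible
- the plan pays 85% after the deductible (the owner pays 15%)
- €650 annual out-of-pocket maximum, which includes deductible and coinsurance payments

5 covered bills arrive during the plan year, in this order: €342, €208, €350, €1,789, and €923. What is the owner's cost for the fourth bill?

Claim 1 (€342): €284 to deductible, leaving €58; coinsurance €58 × 15% = €8.70. Cost to owner: €292.70. OOP to date €292.70.
Claim 2 (€208): deductible met; 15% of €208 = €31.20. Cost to owner: €31.20. OOP to date €323.90.
Claim 3 (€350): deductible already satisfied, so owner's share is 15% × €350 = €52.50. Owner pays €52.50; OOP now €376.40.
Claim 4 (€1,789): 15% coinsurance on €1,789 = €268.35. Cost to owner: €268.35. OOP to date €644.75.

€268.35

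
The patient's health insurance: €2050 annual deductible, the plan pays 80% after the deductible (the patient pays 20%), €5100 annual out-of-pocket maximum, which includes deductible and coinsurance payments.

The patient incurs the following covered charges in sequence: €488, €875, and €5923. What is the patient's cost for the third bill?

Claim 1 — €488: fully absorbed by the deductible. Patient owes €488 (running OOP €488).
Claim 2 — €875: entire amount goes to the deductible. Patient owes €875 (running OOP €1363).
Claim 3 — €5923: €687 finishes the deductible; €5236 goes to coinsurance; patient's 20% is €1047.20. Patient owes €1734.20 (running OOP €3097.20).

€1734.20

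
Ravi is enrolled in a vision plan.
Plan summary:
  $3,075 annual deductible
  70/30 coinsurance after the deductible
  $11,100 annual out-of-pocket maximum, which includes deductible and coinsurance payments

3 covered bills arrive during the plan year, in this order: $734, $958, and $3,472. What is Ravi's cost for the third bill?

Claim 1 — $734: all of it applies to the deductible. Member pays $734; OOP now $734.
Claim 2 — $958: fully absorbed by the deductible. Member owes $958 (running OOP $1,692).
Claim 3 — $3,472: $1,383 finishes the deductible; $2,089 goes to coinsurance; member's 30% is $626.70. Member owes $2,009.70 (running OOP $3,701.70).

$2,009.70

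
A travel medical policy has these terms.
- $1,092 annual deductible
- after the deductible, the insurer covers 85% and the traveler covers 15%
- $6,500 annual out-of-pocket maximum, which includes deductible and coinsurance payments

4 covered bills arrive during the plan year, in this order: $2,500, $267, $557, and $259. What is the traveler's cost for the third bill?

Claim 1 ($2,500): $1,092 finishes the deductible; $1,408 goes to coinsurance; coinsurance $1,408 × 15% = $211.20. Traveler owes $1,303.20 (running OOP $1,303.20).
Claim 2 ($267): deductible already satisfied, so traveler's share is 15% × $267 = $40.05. Traveler owes $40.05 (running OOP $1,343.25).
Claim 3 ($557): 15% coinsurance on $557 = $83.55. Traveler pays $83.55; OOP now $1,426.80.

$83.55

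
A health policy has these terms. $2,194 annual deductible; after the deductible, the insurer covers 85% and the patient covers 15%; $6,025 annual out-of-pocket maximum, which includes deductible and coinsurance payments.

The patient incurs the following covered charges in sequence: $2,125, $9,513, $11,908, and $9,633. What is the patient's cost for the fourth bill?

$628.20

Claim 1 — $2,125: all of it applies to the deductible. Patient owes $2,125 (running OOP $2,125).
Claim 2 — $9,513: deductible takes $69, $9,444 remains; coinsurance $9,444 × 15% = $1,416.60. Cost to patient: $1,485.60. OOP to date $3,610.60.
Claim 3 — $11,908: deductible already satisfied, so patient's share is 15% × $11,908 = $1,786.20. Patient owes $1,786.20 (running OOP $5,396.80).
Claim 4 — $9,633: deductible already satisfied, so patient's share is 15% × $9,633 = $1,444.95. OOP would hit $6,841.75 > $6,025, so the cap limits the patient to $6,025 − $5,396.80 = $628.20.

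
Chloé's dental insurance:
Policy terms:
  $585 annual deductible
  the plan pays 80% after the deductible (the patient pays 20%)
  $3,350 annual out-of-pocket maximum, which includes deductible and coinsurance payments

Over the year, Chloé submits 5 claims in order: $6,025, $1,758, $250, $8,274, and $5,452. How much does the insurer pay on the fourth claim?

#1 ($6,025): $585 to deductible, leaving $5,440; 20% of $5,440 = $1,088. Cost to patient: $1,673. OOP to date $1,673. Plan pays $6,025 − $1,673 = $4,352.
#2 ($1,758): deductible already satisfied, so patient's share is 20% × $1,758 = $351.60. Patient pays $351.60; OOP now $2,024.60. Plan pays $1,758 − $351.60 = $1,406.40.
#3 ($250): deductible already satisfied, so patient's share is 20% × $250 = $50. Cost to patient: $50. OOP to date $2,074.60. Plan pays $250 − $50 = $200.
#4 ($8,274): deductible met; 20% of $8,274 = $1,654.80. That would push OOP to $3,729.40, over the $3,350 cap, so patient pays $3,350 − $2,074.60 = $1,275.40. Plan pays $8,274 − $1,275.40 = $6,998.60.

$6,998.60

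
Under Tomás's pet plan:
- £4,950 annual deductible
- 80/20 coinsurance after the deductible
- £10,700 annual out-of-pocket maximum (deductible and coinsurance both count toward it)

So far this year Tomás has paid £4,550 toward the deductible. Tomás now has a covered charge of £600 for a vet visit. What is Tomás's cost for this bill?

£440

£4,550 of the £4,950 deductible is already met, leaving £400.
The remaining £200 (= £600 − £400) moves to coinsurance.
Owner's 20% share of £200 is £40.
Owner responsibility before any cap: £400 + £40 = £440.
Year-to-date out-of-pocket becomes £4,550 + £440 = £4,990, still under the £10,700 maximum, so no cap applies.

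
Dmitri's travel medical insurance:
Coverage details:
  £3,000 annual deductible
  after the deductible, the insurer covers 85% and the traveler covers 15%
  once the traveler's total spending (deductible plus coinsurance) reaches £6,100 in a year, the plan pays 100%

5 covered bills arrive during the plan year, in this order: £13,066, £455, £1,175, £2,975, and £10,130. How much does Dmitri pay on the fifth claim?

Claim 1 (£13,066): £3,000 finishes the deductible; £10,066 goes to coinsurance; coinsurance £10,066 × 15% = £1,509.90. Traveler pays £4,509.90; OOP now £4,509.90.
Claim 2 (£455): deductible met; 15% of £455 = £68.25. Traveler pays £68.25; OOP now £4,578.15.
Claim 3 (£1,175): deductible met; 15% of £1,175 = £176.25. Traveler owes £176.25 (running OOP £4,754.40).
Claim 4 (£2,975): deductible met; 15% of £2,975 = £446.25. Traveler pays £446.25; OOP now £5,200.65.
Claim 5 (£10,130): deductible met; 15% of £10,130 = £1,519.50. That would push OOP to £6,720.15, over the £6,100 cap, so traveler pays £6,100 − £5,200.65 = £899.35.

£899.35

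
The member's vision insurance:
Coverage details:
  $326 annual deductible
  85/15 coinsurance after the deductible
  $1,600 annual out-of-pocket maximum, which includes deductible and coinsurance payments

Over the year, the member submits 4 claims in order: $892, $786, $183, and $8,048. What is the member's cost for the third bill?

$27.45

Bill 1, $892: $326 to deductible, leaving $566; coinsurance $566 × 15% = $84.90. Cost to member: $410.90. OOP to date $410.90.
Bill 2, $786: deductible already satisfied, so member's share is 15% × $786 = $117.90. Member owes $117.90 (running OOP $528.80).
Bill 3, $183: deductible already satisfied, so member's share is 15% × $183 = $27.45. Member owes $27.45 (running OOP $556.25).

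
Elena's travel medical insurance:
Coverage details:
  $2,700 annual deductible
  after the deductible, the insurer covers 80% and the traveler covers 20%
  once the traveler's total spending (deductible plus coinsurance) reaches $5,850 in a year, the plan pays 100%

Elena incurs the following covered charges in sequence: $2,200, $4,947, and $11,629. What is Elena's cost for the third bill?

#1 ($2,200): fully absorbed by the deductible. Traveler pays $2,200; OOP now $2,200.
#2 ($4,947): $500 finishes the deductible; $4,447 goes to coinsurance; 20% of $4,447 = $889.40. Traveler pays $1,389.40; OOP now $3,589.40.
#3 ($11,629): deductible already satisfied, so traveler's share is 20% × $11,629 = $2,325.80. Adding that to $3,589.40 gives $5,915.20, past the $5,850 cap; traveler pays only $5,850 − $3,589.40 = $2,260.60.

$2,260.60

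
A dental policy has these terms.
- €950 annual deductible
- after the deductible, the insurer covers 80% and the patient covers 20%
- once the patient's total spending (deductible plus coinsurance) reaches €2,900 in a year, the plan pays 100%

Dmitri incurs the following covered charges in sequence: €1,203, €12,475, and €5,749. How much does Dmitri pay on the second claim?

#1 (€1,203): €950 to deductible, leaving €253; 20% of €253 = €50.60. Patient pays €1,000.60; OOP now €1,000.60.
#2 (€12,475): 20% coinsurance on €12,475 = €2,495. That would push OOP to €3,495.60, over the €2,900 cap, so patient pays €2,900 − €1,000.60 = €1,899.40.

€1,899.40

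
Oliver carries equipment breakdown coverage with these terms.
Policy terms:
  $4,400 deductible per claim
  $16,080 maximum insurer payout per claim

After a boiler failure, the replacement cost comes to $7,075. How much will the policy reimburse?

Subtract the deductible: $7,075 − $4,400 = $2,675.
$2,675 ≤ $16,080, so the limit doesn't bind; insurer pays $2,675.

$2,675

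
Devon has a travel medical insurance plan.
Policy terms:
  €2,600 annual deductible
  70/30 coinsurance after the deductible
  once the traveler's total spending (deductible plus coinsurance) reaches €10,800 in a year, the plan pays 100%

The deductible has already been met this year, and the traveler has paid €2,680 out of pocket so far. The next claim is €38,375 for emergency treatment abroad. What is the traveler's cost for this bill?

€8,120

The deductible is already satisfied, so the full bill goes to coinsurance.
30% of €38,375 = €11,512.50 falls to the traveler.
That would bring total out-of-pocket to €14,192.50, past the €10,800 cap. The traveler is capped at €10,800 − €2,680 = €8,120 on this claim.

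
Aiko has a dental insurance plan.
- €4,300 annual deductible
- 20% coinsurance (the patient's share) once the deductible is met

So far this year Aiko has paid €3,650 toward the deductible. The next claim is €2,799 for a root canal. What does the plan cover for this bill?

€1,719.20

€3,650 of the €4,300 deductible is already met, leaving €650.
That leaves €2,799 − €650 = €2,149 for coinsurance.
Coinsurance: €2,149 × 20% = €429.80.
So the patient owes €650 + €429.80 = €1,079.80.
Insurer pays the balance: €2,799 − €1,079.80 = €1,719.20.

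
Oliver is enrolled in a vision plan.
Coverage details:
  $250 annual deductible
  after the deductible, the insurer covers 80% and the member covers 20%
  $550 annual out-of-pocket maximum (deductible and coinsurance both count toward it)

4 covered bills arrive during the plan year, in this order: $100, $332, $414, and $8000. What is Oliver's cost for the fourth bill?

$180.80

Bill 1, $100: entire amount goes to the deductible. Member pays $100; OOP now $100.
Bill 2, $332: $150 finishes the deductible; $182 goes to coinsurance; coinsurance $182 × 20% = $36.40. Member pays $186.40; OOP now $286.40.
Bill 3, $414: 20% coinsurance on $414 = $82.80. Member pays $82.80; OOP now $369.20.
Bill 4, $8000: deductible already satisfied, so member's share is 20% × $8000 = $1600. OOP would hit $1969.20 > $550, so the cap limits the member to $550 − $369.20 = $180.80.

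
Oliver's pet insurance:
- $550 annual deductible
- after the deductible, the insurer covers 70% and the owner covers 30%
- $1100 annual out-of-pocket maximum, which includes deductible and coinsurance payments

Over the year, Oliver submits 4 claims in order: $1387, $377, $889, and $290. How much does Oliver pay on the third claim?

Claim 1 — $1387: $550 finishes the deductible; $837 goes to coinsurance; 30% of $837 = $251.10. Owner owes $801.10 (running OOP $801.10).
Claim 2 — $377: deductible already satisfied, so owner's share is 30% × $377 = $113.10. Owner owes $113.10 (running OOP $914.20).
Claim 3 — $889: 30% coinsurance on $889 = $266.70. OOP would hit $1180.90 > $1100, so the cap limits the owner to $1100 − $914.20 = $185.80.

$185.80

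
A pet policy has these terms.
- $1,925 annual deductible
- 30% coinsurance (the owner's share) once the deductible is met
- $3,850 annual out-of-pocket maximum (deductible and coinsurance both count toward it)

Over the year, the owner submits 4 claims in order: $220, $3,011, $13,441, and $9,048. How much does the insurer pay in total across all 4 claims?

Claim 1 — $220: all of it applies to the deductible. Cost to owner: $220. OOP to date $220. Insurer: $220 − $220 = $0.
Claim 2 — $3,011: $1,705 to deductible, leaving $1,306; owner's 30% is $391.80. Owner pays $2,096.80; OOP now $2,316.80. Insurer: $3,011 − $2,096.80 = $914.20.
Claim 3 — $13,441: 30% coinsurance on $13,441 = $4,032.30. That would push OOP to $6,349.10, over the $3,850 cap, so owner pays $3,850 − $2,316.80 = $1,533.20. Insurer: $13,441 − $1,533.20 = $11,907.80.
Claim 4 — $9,048: 30% coinsurance on $9,048 = $2,714.40. OOP would hit $6,564.40 > $3,850, so the cap limits the owner to $3,850 − $3,850 = $0. Plan pays $9,048 − $0 = $9,048.
Insurer total: $0 + $914.20 + $11,907.80 + $9,048 = $21,870.

$21,870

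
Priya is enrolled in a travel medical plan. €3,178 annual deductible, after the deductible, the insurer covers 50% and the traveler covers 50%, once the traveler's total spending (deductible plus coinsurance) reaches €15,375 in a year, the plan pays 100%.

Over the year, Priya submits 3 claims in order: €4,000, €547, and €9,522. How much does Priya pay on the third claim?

#1 (€4,000): deductible takes €3,178, €822 remains; 50% of €822 = €411. Traveler owes €3,589 (running OOP €3,589).
#2 (€547): deductible already satisfied, so traveler's share is 50% × €547 = €273.50. Traveler owes €273.50 (running OOP €3,862.50).
#3 (€9,522): 50% coinsurance on €9,522 = €4,761. Traveler pays €4,761; OOP now €8,623.50.

€4,761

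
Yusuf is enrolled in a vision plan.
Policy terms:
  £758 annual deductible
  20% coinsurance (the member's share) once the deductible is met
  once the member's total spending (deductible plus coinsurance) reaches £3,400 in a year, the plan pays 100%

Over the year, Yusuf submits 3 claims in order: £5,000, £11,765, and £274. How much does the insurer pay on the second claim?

£9,971.40

Claim 1 (£5,000): deductible takes £758, £4,242 remains; coinsurance £4,242 × 20% = £848.40. Cost to member: £1,606.40. OOP to date £1,606.40. Insurer: £5,000 − £1,606.40 = £3,393.60.
Claim 2 (£11,765): deductible met; 20% of £11,765 = £2,353. Adding that to £1,606.40 gives £3,959.40, past the £3,400 cap; member pays only £3,400 − £1,606.40 = £1,793.60. Plan pays £11,765 − £1,793.60 = £9,971.40.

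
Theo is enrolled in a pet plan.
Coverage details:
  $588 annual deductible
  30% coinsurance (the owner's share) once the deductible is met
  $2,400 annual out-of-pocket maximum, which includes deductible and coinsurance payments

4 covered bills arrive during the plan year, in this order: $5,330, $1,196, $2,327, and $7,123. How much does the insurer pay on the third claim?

#1 ($5,330): deductible takes $588, $4,742 remains; coinsurance $4,742 × 30% = $1,422.60. Owner owes $2,010.60 (running OOP $2,010.60). Plan pays $5,330 − $2,010.60 = $3,319.40.
#2 ($1,196): 30% coinsurance on $1,196 = $358.80. Owner pays $358.80; OOP now $2,369.40. Insurer: $1,196 − $358.80 = $837.20.
#3 ($2,327): 30% coinsurance on $2,327 = $698.10. Adding that to $2,369.40 gives $3,067.50, past the $2,400 cap; owner pays only $2,400 − $2,369.40 = $30.60. Insurer: $2,327 − $30.60 = $2,296.40.

$2,296.40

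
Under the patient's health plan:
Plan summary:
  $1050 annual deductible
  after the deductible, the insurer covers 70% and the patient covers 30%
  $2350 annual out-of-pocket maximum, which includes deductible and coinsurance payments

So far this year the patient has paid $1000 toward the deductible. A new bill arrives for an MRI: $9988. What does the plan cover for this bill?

$8638

$1000 of the $1050 deductible is already met, leaving $50.
After the $50 deductible portion, $9988 − $50 = $9938 is subject to coinsurance.
Coinsurance: $9938 × 30% = $2981.40.
That puts the patient's cost at $50 + $2981.40 = $3031.40 before any cap.
That would bring total out-of-pocket to $4031.40, past the $2350 cap. The patient is capped at $2350 − $1000 = $1350 on this claim.
The plan picks up $9988 − $1350 = $8638.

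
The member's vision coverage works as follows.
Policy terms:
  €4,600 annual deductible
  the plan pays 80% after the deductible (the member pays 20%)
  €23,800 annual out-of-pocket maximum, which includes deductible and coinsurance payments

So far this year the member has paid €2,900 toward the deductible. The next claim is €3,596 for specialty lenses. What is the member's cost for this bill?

€2,079.20

Remaining deductible: €4,600 − €2,900 = €1,700.
The remaining €1,896 (= €3,596 − €1,700) moves to coinsurance.
Coinsurance: €1,896 × 20% = €379.20.
Member responsibility before any cap: €1,700 + €379.20 = €2,079.20.
Year-to-date out-of-pocket becomes €2,900 + €2,079.20 = €4,979.20, still under the €23,800 maximum, so no cap applies.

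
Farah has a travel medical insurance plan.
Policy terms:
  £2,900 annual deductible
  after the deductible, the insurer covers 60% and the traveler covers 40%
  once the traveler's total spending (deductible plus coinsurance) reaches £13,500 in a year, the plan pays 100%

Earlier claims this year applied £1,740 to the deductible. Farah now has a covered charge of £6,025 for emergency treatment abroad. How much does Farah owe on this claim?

Deductible still to meet: £2,900 − £1,740 = £1,160.
That leaves £6,025 − £1,160 = £4,865 for coinsurance.
Traveler's 40% share of £4,865 is £1,946.
Traveler responsibility before any cap: £1,160 + £1,946 = £3,106.
Cumulative spending £1,740 + £3,106 = £4,846 stays under the £13,500 maximum.

£3,106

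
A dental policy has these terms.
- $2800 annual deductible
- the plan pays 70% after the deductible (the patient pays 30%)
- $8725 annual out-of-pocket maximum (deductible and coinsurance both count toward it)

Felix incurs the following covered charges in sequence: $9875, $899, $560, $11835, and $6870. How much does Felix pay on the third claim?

Claim 1 ($9875): $2800 to deductible, leaving $7075; 30% of $7075 = $2122.50. Cost to patient: $4922.50. OOP to date $4922.50.
Claim 2 ($899): deductible met; 30% of $899 = $269.70. Cost to patient: $269.70. OOP to date $5192.20.
Claim 3 ($560): 30% coinsurance on $560 = $168. Cost to patient: $168. OOP to date $5360.20.

$168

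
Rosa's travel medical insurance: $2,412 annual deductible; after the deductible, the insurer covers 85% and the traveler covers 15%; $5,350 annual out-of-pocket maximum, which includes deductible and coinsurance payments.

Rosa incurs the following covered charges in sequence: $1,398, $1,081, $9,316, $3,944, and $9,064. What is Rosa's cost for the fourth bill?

#1 ($1,398): fully absorbed by the deductible. Cost to traveler: $1,398. OOP to date $1,398.
#2 ($1,081): $1,014 to deductible, leaving $67; coinsurance $67 × 15% = $10.05. Traveler owes $1,024.05 (running OOP $2,422.05).
#3 ($9,316): deductible met; 15% of $9,316 = $1,397.40. Traveler owes $1,397.40 (running OOP $3,819.45).
#4 ($3,944): deductible met; 15% of $3,944 = $591.60. Cost to traveler: $591.60. OOP to date $4,411.05.

$591.60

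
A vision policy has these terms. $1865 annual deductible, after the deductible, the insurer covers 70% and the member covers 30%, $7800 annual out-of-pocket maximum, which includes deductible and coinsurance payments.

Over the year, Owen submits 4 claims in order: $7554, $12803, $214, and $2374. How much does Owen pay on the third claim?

Bill 1, $7554: deductible takes $1865, $5689 remains; 30% of $5689 = $1706.70. Member owes $3571.70 (running OOP $3571.70).
Bill 2, $12803: deductible already satisfied, so member's share is 30% × $12803 = $3840.90. Cost to member: $3840.90. OOP to date $7412.60.
Bill 3, $214: 30% coinsurance on $214 = $64.20. Cost to member: $64.20. OOP to date $7476.80.

$64.20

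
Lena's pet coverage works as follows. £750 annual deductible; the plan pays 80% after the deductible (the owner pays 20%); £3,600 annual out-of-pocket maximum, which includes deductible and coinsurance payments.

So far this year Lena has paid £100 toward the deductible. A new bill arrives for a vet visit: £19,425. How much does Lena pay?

£3,500

Deductible still to meet: £750 − £100 = £650.
The remaining £18,775 (= £19,425 − £650) moves to coinsurance.
Owner's 20% share of £18,775 is £3,755.
So the owner owes £650 + £3,755 = £4,405 before any cap.
Year-to-date out-of-pocket would reach £100 + £4,405 = £4,505, above the £3,600 maximum, so the owner pays only £3,600 − £100 = £3,500.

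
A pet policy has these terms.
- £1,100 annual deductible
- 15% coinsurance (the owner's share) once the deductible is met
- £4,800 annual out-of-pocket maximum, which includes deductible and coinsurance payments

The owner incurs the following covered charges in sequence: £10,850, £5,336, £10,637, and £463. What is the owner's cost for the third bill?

Claim 1 — £10,850: £1,100 finishes the deductible; £9,750 goes to coinsurance; 15% of £9,750 = £1,462.50. Owner pays £2,562.50; OOP now £2,562.50.
Claim 2 — £5,336: deductible met; 15% of £5,336 = £800.40. Owner pays £800.40; OOP now £3,362.90.
Claim 3 — £10,637: deductible already satisfied, so owner's share is 15% × £10,637 = £1,595.55. Adding that to £3,362.90 gives £4,958.45, past the £4,800 cap; owner pays only £4,800 − £3,362.90 = £1,437.10.

£1,437.10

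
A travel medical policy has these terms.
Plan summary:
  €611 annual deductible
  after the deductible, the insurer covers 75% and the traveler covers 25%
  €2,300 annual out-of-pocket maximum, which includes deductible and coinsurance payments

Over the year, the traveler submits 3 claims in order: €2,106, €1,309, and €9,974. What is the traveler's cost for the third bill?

€988

Claim 1 — €2,106: deductible takes €611, €1,495 remains; traveler's 25% is €373.75. Traveler owes €984.75 (running OOP €984.75).
Claim 2 — €1,309: deductible met; 25% of €1,309 = €327.25. Traveler owes €327.25 (running OOP €1,312).
Claim 3 — €9,974: deductible already satisfied, so traveler's share is 25% × €9,974 = €2,493.50. That would push OOP to €3,805.50, over the €2,300 cap, so traveler pays €2,300 − €1,312 = €988.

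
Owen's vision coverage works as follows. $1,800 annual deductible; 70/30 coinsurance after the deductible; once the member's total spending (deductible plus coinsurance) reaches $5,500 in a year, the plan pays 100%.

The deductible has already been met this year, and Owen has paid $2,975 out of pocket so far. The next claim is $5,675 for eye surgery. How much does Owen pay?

With the deductible met, the entire $5,675 is subject to coinsurance.
30% of $5,675 = $1,702.50 falls to the member.
Year-to-date out-of-pocket becomes $2,975 + $1,702.50 = $4,677.50, still under the $5,500 maximum, so no cap applies.

$1,702.50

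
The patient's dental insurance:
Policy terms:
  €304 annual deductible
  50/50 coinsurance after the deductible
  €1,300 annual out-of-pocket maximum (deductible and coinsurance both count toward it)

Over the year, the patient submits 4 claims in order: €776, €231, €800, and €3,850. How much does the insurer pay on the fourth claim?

#1 (€776): €304 to deductible, leaving €472; patient's 50% is €236. Patient pays €540; OOP now €540. Insurer: €776 − €540 = €236.
#2 (€231): 50% coinsurance on €231 = €115.50. Patient pays €115.50; OOP now €655.50. Plan pays €231 − €115.50 = €115.50.
#3 (€800): 50% coinsurance on €800 = €400. Patient pays €400; OOP now €1,055.50. Insurer: €800 − €400 = €400.
#4 (€3,850): deductible already satisfied, so patient's share is 50% × €3,850 = €1,925. Adding that to €1,055.50 gives €2,980.50, past the €1,300 cap; patient pays only €1,300 − €1,055.50 = €244.50. Insurer: €3,850 − €244.50 = €3,605.50.

€3,605.50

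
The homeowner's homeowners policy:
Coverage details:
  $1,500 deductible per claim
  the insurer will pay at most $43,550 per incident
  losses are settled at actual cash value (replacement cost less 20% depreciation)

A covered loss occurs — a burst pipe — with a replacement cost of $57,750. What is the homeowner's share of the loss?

$14,200

Actual cash value after 20% depreciation: $57,750 × 80% = $46,200.
Subtract the deductible: $46,200 − $1,500 = $44,700.
The $43,550 per-incident cap binds; insurer pays $43,550.
Homeowner's share is the uncovered remainder: $57,750 − $43,550 = $14,200.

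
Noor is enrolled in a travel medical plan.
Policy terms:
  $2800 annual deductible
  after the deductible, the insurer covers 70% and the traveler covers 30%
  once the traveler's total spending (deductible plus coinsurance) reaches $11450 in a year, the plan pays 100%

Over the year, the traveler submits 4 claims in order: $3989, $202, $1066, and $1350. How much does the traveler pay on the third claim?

$319.80

Claim 1 ($3989): $2800 to deductible, leaving $1189; traveler's 30% is $356.70. Traveler pays $3156.70; OOP now $3156.70.
Claim 2 ($202): deductible already satisfied, so traveler's share is 30% × $202 = $60.60. Traveler owes $60.60 (running OOP $3217.30).
Claim 3 ($1066): 30% coinsurance on $1066 = $319.80. Cost to traveler: $319.80. OOP to date $3537.10.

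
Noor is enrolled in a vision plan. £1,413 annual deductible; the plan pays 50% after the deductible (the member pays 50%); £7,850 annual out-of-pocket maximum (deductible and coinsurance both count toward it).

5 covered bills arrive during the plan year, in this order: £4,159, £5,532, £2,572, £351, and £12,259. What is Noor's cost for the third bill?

Claim 1 (£4,159): deductible takes £1,413, £2,746 remains; coinsurance £2,746 × 50% = £1,373. Member owes £2,786 (running OOP £2,786).
Claim 2 (£5,532): deductible already satisfied, so member's share is 50% × £5,532 = £2,766. Member pays £2,766; OOP now £5,552.
Claim 3 (£2,572): deductible already satisfied, so member's share is 50% × £2,572 = £1,286. Member owes £1,286 (running OOP £6,838).

£1,286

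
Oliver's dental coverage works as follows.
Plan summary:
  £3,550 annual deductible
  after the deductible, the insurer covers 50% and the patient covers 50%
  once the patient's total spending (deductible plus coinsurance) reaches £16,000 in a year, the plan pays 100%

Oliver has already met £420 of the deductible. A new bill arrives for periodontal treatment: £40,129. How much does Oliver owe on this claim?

£15,580

Deductible still to meet: £3,550 − £420 = £3,130.
After the £3,130 deductible portion, £40,129 − £3,130 = £36,999 is subject to coinsurance.
50% of £36,999 = £18,499.50 falls to the patient.
That puts the patient's cost at £3,130 + £18,499.50 = £21,629.50 before any cap.
Year-to-date out-of-pocket would reach £420 + £21,629.50 = £22,049.50, above the £16,000 maximum, so the patient pays only £16,000 − £420 = £15,580.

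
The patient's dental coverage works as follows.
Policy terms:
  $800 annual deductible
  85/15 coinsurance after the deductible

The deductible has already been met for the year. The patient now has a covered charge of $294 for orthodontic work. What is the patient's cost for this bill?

With the deductible met, the entire $294 is subject to coinsurance.
Patient's 15% share of $294 is $44.10.

$44.10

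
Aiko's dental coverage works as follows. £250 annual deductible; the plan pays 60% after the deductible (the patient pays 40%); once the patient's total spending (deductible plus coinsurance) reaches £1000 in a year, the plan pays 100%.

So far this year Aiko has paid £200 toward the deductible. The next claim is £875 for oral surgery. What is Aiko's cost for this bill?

Remaining deductible: £250 − £200 = £50.
After the £50 deductible portion, £875 − £50 = £825 is subject to coinsurance.
Patient's 40% share of £825 is £330.
Patient responsibility before any cap: £50 + £330 = £380.
Year-to-date out-of-pocket becomes £200 + £380 = £580, still under the £1000 maximum, so no cap applies.

£380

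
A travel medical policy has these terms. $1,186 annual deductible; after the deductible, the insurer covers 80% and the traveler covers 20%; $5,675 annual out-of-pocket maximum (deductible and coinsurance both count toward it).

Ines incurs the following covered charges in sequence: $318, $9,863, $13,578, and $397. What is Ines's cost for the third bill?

Bill 1, $318: all of it applies to the deductible. Traveler pays $318; OOP now $318.
Bill 2, $9,863: $868 finishes the deductible; $8,995 goes to coinsurance; coinsurance $8,995 × 20% = $1,799. Cost to traveler: $2,667. OOP to date $2,985.
Bill 3, $13,578: 20% coinsurance on $13,578 = $2,715.60. That would push OOP to $5,700.60, over the $5,675 cap, so traveler pays $5,675 − $2,985 = $2,690.

$2,690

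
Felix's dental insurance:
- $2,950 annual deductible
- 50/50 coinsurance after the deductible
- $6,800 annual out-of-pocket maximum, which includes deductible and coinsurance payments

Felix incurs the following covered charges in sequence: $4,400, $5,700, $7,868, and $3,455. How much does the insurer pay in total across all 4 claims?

Claim 1 ($4,400): $2,950 to deductible, leaving $1,450; coinsurance $1,450 × 50% = $725. Patient owes $3,675 (running OOP $3,675). Plan pays $4,400 − $3,675 = $725.
Claim 2 ($5,700): deductible met; 50% of $5,700 = $2,850. Cost to patient: $2,850. OOP to date $6,525. Plan pays $5,700 − $2,850 = $2,850.
Claim 3 ($7,868): 50% coinsurance on $7,868 = $3,934. That would push OOP to $10,459, over the $6,800 cap, so patient pays $6,800 − $6,525 = $275. Plan pays $7,868 − $275 = $7,593.
Claim 4 ($3,455): deductible met; 50% of $3,455 = $1,727.50. OOP would hit $8,527.50 > $6,800, so the cap limits the patient to $6,800 − $6,800 = $0. Insurer: $3,455 − $0 = $3,455.
Insurer total = bills − patient's total = $21,423 − $6,800 = $14,623.

$14,623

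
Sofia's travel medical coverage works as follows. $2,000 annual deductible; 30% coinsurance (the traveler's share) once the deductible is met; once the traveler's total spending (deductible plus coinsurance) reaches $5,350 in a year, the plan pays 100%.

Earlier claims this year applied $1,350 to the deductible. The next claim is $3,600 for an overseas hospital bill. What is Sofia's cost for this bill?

$1,535

Remaining deductible: $2,000 − $1,350 = $650.
After the $650 deductible portion, $3,600 − $650 = $2,950 is subject to coinsurance.
Traveler's 30% share of $2,950 is $885.
Traveler responsibility before any cap: $650 + $885 = $1,535.
Cumulative spending $1,350 + $1,535 = $2,885 stays under the $5,350 maximum.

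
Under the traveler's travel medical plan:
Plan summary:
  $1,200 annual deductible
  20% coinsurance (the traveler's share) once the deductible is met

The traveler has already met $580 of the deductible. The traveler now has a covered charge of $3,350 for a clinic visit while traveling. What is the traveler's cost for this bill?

Deductible still to meet: $1,200 − $580 = $620.
The remaining $2,730 (= $3,350 − $620) moves to coinsurance.
20% of $2,730 = $546 falls to the traveler.
That puts the traveler's cost at $620 + $546 = $1,166.

$1,166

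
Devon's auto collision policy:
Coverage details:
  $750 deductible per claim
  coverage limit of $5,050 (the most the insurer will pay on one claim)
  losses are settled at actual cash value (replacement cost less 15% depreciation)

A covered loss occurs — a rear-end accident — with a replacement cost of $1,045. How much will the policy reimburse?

$138.25

At 15% depreciation, ACV = $1,045 − $156.75 = $888.25.
After the deductible, $888.25 − $750 = $138.25 remains.
$138.25 ≤ $5,050, so the limit doesn't bind; insurer pays $138.25.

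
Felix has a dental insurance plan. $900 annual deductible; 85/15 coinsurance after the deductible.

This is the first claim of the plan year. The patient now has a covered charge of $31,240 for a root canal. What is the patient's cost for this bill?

Nothing has been paid toward the $900 deductible, so the first $900 of this charge is applied there.
That leaves $31,240 − $900 = $30,340 for coinsurance.
Patient's 15% share of $30,340 is $4,551.
Patient responsibility: $900 + $4,551 = $5,451.

$5,451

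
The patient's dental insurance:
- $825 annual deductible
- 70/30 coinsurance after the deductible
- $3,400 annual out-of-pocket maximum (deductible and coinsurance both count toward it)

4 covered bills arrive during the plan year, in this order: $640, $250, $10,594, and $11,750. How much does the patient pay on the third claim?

$2,555.50

Claim 1 ($640): entire amount goes to the deductible. Patient pays $640; OOP now $640.
Claim 2 ($250): deductible takes $185, $65 remains; coinsurance $65 × 30% = $19.50. Patient owes $204.50 (running OOP $844.50).
Claim 3 ($10,594): deductible already satisfied, so patient's share is 30% × $10,594 = $3,178.20. OOP would hit $4,022.70 > $3,400, so the cap limits the patient to $3,400 − $844.50 = $2,555.50.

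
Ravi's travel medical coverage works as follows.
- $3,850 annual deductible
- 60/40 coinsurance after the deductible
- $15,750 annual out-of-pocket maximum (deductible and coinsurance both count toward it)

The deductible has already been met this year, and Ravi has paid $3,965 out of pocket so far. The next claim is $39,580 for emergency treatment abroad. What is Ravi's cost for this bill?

With the deductible met, the entire $39,580 is subject to coinsurance.
Traveler's 40% share of $39,580 is $15,832.
Adding $15,832 to the $3,965 already spent would give $19,797, which exceeds the $15,750 cap; the traveler pays just $15,750 − $3,965 = $11,785.

$11,785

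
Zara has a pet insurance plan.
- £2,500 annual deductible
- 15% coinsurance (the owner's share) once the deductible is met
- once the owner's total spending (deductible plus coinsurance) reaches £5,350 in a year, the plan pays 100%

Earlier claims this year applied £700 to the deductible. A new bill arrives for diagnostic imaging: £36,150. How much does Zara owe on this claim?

£4,650

Deductible still to meet: £2,500 − £700 = £1,800.
After the £1,800 deductible portion, £36,150 − £1,800 = £34,350 is subject to coinsurance.
Coinsurance: £34,350 × 15% = £5,152.50.
Owner responsibility before any cap: £1,800 + £5,152.50 = £6,952.50.
That would bring total out-of-pocket to £7,652.50, past the £5,350 cap. The owner is capped at £5,350 − £700 = £4,650 on this claim.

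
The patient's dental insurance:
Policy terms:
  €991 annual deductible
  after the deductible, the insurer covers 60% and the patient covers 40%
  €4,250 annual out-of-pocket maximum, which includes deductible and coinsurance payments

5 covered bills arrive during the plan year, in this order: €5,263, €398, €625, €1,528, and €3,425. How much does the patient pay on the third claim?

Claim 1 (€5,263): €991 to deductible, leaving €4,272; 40% of €4,272 = €1,708.80. Patient pays €2,699.80; OOP now €2,699.80.
Claim 2 (€398): 40% coinsurance on €398 = €159.20. Patient owes €159.20 (running OOP €2,859).
Claim 3 (€625): deductible already satisfied, so patient's share is 40% × €625 = €250. Patient owes €250 (running OOP €3,109).

€250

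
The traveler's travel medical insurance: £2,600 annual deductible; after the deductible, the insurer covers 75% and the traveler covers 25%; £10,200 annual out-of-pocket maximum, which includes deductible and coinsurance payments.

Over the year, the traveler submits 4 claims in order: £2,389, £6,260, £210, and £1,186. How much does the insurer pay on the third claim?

Claim 1 — £2,389: entire amount goes to the deductible. Traveler owes £2,389 (running OOP £2,389). Insurer: £2,389 − £2,389 = £0.
Claim 2 — £6,260: £211 finishes the deductible; £6,049 goes to coinsurance; traveler's 25% is £1,512.25. Traveler pays £1,723.25; OOP now £4,112.25. Plan pays £6,260 − £1,723.25 = £4,536.75.
Claim 3 — £210: deductible met; 25% of £210 = £52.50. Traveler pays £52.50; OOP now £4,164.75. Plan pays £210 − £52.50 = £157.50.

£157.50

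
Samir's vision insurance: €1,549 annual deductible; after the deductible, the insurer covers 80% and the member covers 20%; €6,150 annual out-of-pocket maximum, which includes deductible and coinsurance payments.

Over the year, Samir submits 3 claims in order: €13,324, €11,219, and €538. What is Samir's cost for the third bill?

€2.20

Claim 1 (€13,324): deductible takes €1,549, €11,775 remains; coinsurance €11,775 × 20% = €2,355. Member pays €3,904; OOP now €3,904.
Claim 2 (€11,219): deductible already satisfied, so member's share is 20% × €11,219 = €2,243.80. Cost to member: €2,243.80. OOP to date €6,147.80.
Claim 3 (€538): 20% coinsurance on €538 = €107.60. That would push OOP to €6,255.40, over the €6,150 cap, so member pays €6,150 − €6,147.80 = €2.20.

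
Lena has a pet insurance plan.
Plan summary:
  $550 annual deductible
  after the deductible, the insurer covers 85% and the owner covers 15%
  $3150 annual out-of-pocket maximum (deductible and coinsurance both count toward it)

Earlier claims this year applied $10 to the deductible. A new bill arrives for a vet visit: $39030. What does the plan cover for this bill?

$35890

Deductible still to meet: $550 − $10 = $540.
After the $540 deductible portion, $39030 − $540 = $38490 is subject to coinsurance.
15% of $38490 = $5773.50 falls to the owner.
That puts the owner's cost at $540 + $5773.50 = $6313.50 before any cap.
That would bring total out-of-pocket to $6323.50, past the $3150 cap. The owner is capped at $3150 − $10 = $3140 on this claim.
Insurer pays the balance: $39030 − $3140 = $35890.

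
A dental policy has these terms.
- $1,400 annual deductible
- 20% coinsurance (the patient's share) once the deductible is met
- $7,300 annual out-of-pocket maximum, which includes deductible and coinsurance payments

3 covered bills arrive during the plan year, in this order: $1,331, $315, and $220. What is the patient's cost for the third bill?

$44

Bill 1, $1,331: fully absorbed by the deductible. Patient owes $1,331 (running OOP $1,331).
Bill 2, $315: $69 finishes the deductible; $246 goes to coinsurance; 20% of $246 = $49.20. Patient pays $118.20; OOP now $1,449.20.
Bill 3, $220: deductible already satisfied, so patient's share is 20% × $220 = $44. Cost to patient: $44. OOP to date $1,493.20.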